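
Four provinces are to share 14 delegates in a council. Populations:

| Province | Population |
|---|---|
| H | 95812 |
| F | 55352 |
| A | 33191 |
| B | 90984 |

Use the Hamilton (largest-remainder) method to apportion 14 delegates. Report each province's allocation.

H: 5, F: 3, A: 2, B: 4

Standard divisor: 275339 ÷ 14 ≈ 19667.071.
Standard quotas: H 4.8717, F 2.8145, A 1.6876, B 4.6262.
Lower quotas: H 4, F 2, A 1, B 4 (sum 11, leaving 3 seats).
Remainders in descending order: H 0.8717, F 0.8145, A 0.6876, B 0.6262.
The surplus seats go to H, F, A.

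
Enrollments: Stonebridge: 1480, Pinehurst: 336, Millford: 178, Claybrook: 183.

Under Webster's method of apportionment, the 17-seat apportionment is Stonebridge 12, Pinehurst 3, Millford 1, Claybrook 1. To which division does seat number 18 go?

Priority for the next seat is population ÷ (current seats + 0.5).
Priorities: Stonebridge 118.400, Pinehurst 96.000, Millford 118.667, Claybrook 122.000.
Highest priority: Claybrook.

Claybrook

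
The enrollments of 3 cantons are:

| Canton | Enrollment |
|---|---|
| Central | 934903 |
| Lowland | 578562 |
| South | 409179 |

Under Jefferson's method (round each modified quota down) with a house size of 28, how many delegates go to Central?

14

Standard divisor 1922644/28 ≈ 68665.857; standard quotas: Central 13.615, Lowland 8.426, South 5.959.
Rounding down gives 13, 8, 5 = 26 seats, so the divisor must be adjusted.
With modified divisor 65500: modified quotas Central 14.273, Lowland 8.833, South 6.247.
Rounding down: Central 14, Lowland 8, South 6 (total 28).
Central receives 14.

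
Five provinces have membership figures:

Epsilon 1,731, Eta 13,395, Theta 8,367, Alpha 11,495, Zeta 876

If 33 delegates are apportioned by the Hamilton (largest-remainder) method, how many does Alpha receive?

Standard divisor: 35864 ÷ 33 ≈ 1086.788.
Standard quotas: Epsilon 1.5928, Eta 12.3253, Theta 7.6988, Alpha 10.5770, Zeta 0.8060.
Lower quotas: Epsilon 1, Eta 12, Theta 7, Alpha 10, Zeta 0 (sum 30, leaving 3 seats).
Remainders in descending order: Zeta 0.8060, Theta 0.6988, Epsilon 0.5928, Alpha 0.5770, Eta 0.3253.
Largest remainders: Zeta, Theta, Epsilon receive the extra seats.
Alpha receives 10.

10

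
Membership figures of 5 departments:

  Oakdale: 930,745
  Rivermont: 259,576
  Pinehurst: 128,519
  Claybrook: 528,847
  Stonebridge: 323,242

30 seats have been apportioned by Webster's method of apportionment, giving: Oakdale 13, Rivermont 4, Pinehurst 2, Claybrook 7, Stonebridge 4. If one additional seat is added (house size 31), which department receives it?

Priority for the next seat is population ÷ (current seats + 0.5).
Priorities: Oakdale 68944.074, Rivermont 57683.556, Pinehurst 51407.600, Claybrook 70512.933, Stonebridge 71831.556.
Highest priority: Stonebridge.

Stonebridge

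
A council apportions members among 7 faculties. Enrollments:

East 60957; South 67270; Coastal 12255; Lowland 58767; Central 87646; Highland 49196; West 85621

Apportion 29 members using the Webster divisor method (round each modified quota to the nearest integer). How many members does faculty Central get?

6

Standard divisor 421712/29 ≈ 14541.793; standard quotas: East 4.192, South 4.626, Coastal 0.843, Lowland 4.041, Central 6.027, Highland 3.383, West 5.888.
Rounding to the nearest integer gives East 4, South 5, Coastal 1, Lowland 4, Central 6, Highland 3, West 6 — total 29, matching the house size, so no adjustment is needed.
Central receives 6.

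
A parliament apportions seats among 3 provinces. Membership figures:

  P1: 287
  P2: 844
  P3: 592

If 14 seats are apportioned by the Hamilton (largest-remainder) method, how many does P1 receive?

The standard divisor is 1723/14 ≈ 123.071.
Standard quotas: P1 2.332, P2 6.858, P3 4.810.
Lower quotas: P1 2, P2 6, P3 4 (sum 12, leaving 2 seats).
Remainders in descending order: P2 0.858, P3 0.810, P1 0.332.
Largest remainders: P2, P3 receive the extra seats.
P1 receives 2.

2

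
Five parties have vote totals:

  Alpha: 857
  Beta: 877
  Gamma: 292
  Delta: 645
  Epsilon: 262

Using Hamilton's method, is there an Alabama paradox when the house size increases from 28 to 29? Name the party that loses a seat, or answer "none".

At 28 seats: Alpha 8, Beta 8, Gamma 3, Delta 6, Epsilon 3.
At 29 seats: Alpha 8, Beta 9, Gamma 3, Delta 6, Epsilon 3.
No party's allocation decreased.

none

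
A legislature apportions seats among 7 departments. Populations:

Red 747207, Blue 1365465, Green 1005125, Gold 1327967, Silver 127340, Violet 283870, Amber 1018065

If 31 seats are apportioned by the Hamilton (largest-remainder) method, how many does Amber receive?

The standard divisor is 5875039/31 ≈ 189517.387.
Standard quotas: Red 3.9427, Blue 7.2050, Green 5.3036, Gold 7.0071, Silver 0.6719, Violet 1.4979, Amber 5.3719.
Lower quotas: Red 3, Blue 7, Green 5, Gold 7, Silver 0, Violet 1, Amber 5 (sum 28, leaving 3 seats).
Remainders in descending order: Red 0.9427, Silver 0.6719, Violet 0.4979, Amber 0.3719, Green 0.3036, Blue 0.2050, Gold 0.0071.
Largest remainders: Red, Silver, Violet receive the extra seats.
Amber receives 5.

5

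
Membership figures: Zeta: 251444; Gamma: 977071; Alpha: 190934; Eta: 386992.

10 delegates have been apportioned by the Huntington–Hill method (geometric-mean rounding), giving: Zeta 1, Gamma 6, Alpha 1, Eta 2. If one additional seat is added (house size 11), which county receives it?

Zeta

Priority for the next seat is population ÷ (√(s·(s+1))).
Priorities: Zeta 177797.757, Gamma 150765.328, Alpha 135010.726, Eta 157988.822.
Highest priority: Zeta.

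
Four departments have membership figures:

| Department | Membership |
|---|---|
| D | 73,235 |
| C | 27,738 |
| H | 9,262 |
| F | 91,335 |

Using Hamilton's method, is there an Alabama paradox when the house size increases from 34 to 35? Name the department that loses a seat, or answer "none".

At 34 seats: D 12, C 5, H 2, F 15.
At 35 seats: D 13, C 5, H 1, F 16.
H drops from 2 to 1.

H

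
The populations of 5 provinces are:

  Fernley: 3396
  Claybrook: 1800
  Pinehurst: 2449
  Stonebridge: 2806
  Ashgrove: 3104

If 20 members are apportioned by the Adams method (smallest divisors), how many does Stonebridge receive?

4

Standard divisor 13555/20 ≈ 677.75; standard quotas: Fernley 5.011, Claybrook 2.656, Pinehurst 3.613, Stonebridge 4.140, Ashgrove 4.580.
Rounding up gives 6, 3, 4, 5, 5 = 23 seats, so the divisor must be adjusted.
With modified divisor 800: modified quotas Fernley 4.245, Claybrook 2.250, Pinehurst 3.061, Stonebridge 3.507, Ashgrove 3.880.
Rounding up: Fernley 5, Claybrook 3, Pinehurst 4, Stonebridge 4, Ashgrove 4 (total 20).
Stonebridge receives 4.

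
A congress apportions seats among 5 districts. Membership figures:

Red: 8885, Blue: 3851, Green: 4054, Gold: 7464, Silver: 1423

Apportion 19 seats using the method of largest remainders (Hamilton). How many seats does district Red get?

7

Total 25677; standard divisor 25677/19 ≈ 1351.421.
Standard quotas: Red 6.5746, Blue 2.8496, Green 2.9998, Gold 5.5231, Silver 1.0530.
Lower quotas: Red 6, Blue 2, Green 2, Gold 5, Silver 1 (sum 16, leaving 3 seats).
Remainders in descending order: Green 0.9998, Blue 0.8496, Red 0.5746, Gold 0.5231, Silver 0.0530.
The surplus seats go to Green, Blue, Red.
Red receives 7.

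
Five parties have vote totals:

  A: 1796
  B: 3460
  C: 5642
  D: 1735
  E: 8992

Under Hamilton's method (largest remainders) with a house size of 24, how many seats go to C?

Standard divisor: 21625 ÷ 24 ≈ 901.042.
Standard quotas: A 1.9932, B 3.8400, C 6.2616, D 1.9255, E 9.9796.
Lower quotas: A 1, B 3, C 6, D 1, E 9 (sum 20, leaving 4 seats).
Remainders in descending order: A 0.9932, E 0.9796, D 0.9255, B 0.8400, C 0.2616.
The surplus seats go to A, E, D, B.
C receives 6.

6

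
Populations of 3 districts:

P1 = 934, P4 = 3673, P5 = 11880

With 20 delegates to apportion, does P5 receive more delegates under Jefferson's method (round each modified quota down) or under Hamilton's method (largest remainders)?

Jefferson: P1 1, P4 4, P5 15.
Hamilton: P1 1, P4 5, P5 14.
P5 gets 15 under Jefferson and 14 under Hamilton.

Jefferson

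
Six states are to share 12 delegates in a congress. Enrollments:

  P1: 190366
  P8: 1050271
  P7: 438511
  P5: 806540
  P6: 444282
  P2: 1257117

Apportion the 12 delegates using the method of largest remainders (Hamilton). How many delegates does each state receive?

P1: 1; P8: 3; P7: 1; P5: 2; P6: 1; P2: 4

The standard divisor is 4187087/12 ≈ 348923.917.
Standard quotas: P1 0.5456, P8 3.0100, P7 1.2568, P5 2.3115, P6 1.2733, P2 3.6028.
Lower quotas: P1 0, P8 3, P7 1, P5 2, P6 1, P2 3 (sum 10, leaving 2 seats).
Remainders in descending order: P2 0.6028, P1 0.5456, P5 0.3115, P6 0.2733, P7 0.2568, P8 0.0100.
Largest remainders: P2, P1 receive the extra seats.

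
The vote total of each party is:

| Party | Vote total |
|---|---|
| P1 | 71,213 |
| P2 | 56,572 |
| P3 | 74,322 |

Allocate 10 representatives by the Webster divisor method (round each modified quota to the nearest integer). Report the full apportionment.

P1=3, P2=3, P3=4

Standard divisor 202107/10 ≈ 20210.7; standard quotas: P1 3.524, P2 2.799, P3 3.677.
Rounding to the nearest integer gives 4, 3, 4 = 11 seats, so the divisor must be adjusted.
With modified divisor 20800: modified quotas P1 3.424, P2 2.720, P3 3.573.
Rounding to the nearest integer: P1 3, P2 3, P3 4 (total 10).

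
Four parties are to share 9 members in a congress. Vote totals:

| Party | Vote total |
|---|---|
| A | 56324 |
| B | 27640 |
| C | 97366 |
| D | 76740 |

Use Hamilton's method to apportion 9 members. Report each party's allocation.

A 2; B 1; C 3; D 3

The standard divisor is 258070/9 ≈ 28674.444.
Standard quotas: A 1.9643, B 0.9639, C 3.3956, D 2.6763.
Lower quotas: A 1, B 0, C 3, D 2 (sum 6, leaving 3 seats).
Remainders in descending order: A 0.9643, B 0.9639, D 0.6763, C 0.3956.
The surplus seats go to A, B, D.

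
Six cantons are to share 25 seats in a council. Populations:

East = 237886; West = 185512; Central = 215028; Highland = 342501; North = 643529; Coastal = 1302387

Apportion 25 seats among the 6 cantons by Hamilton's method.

Total 2926843; standard divisor 2926843/25 ≈ 117073.72.
Standard quotas: East 2.0319, West 1.5846, Central 1.8367, Highland 2.9255, North 5.4968, Coastal 11.1245.
Lower quotas: East 2, West 1, Central 1, Highland 2, North 5, Coastal 11 (sum 22, leaving 3 seats).
Remainders in descending order: Highland 0.9255, Central 0.8367, West 0.5846, North 0.4968, Coastal 0.1245, East 0.0319.
The surplus seats go to Highland, Central, West.

East 2; West 2; Central 2; Highland 3; North 5; Coastal 11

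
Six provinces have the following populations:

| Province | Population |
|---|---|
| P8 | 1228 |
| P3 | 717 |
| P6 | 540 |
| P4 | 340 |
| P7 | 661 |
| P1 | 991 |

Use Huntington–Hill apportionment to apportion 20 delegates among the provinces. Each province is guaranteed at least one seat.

With divisor 223: modified quotas P8 5.507, P3 3.215, P6 2.422, P4 1.525, P7 2.964, P1 4.444.
Geometric-mean thresholds: P8 √(5·6)=5.477, P3 √(3·4)=3.464, P6 √(2·3)=2.449, P4 √(1·2)=1.414, P7 √(2·3)=2.449, P1 √(4·5)=4.472.
Each quota rounded against its threshold gives P8 6, P3 3, P6 2, P4 2, P7 3, P1 4 (total 20).

P8 6, P3 3, P6 2, P4 2, P7 3, P1 4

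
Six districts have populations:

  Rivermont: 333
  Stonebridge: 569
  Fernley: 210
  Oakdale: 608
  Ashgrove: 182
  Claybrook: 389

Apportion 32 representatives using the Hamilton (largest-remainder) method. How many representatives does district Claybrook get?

5

Standard divisor: 2291 ÷ 32 ≈ 71.594.
Standard quotas: Rivermont 4.651, Stonebridge 7.948, Fernley 2.933, Oakdale 8.492, Ashgrove 2.542, Claybrook 5.433.
Lower quotas: Rivermont 4, Stonebridge 7, Fernley 2, Oakdale 8, Ashgrove 2, Claybrook 5 (sum 28, leaving 4 seats).
Remainders in descending order: Stonebridge 0.948, Fernley 0.933, Rivermont 0.651, Ashgrove 0.542, Oakdale 0.492, Claybrook 0.433.
Largest remainders: Stonebridge, Fernley, Rivermont, Ashgrove receive the extra seats.
Claybrook receives 5.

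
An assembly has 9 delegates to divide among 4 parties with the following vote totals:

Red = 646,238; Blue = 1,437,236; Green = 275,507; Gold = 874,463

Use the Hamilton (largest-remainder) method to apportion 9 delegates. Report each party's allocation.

The standard divisor is 3233444/9 ≈ 359271.556.
Standard quotas: Red 1.7987, Blue 4.0004, Green 0.7668, Gold 2.4340.
Lower quotas: Red 1, Blue 4, Green 0, Gold 2 (sum 7, leaving 2 seats).
Remainders in descending order: Red 0.7987, Green 0.7668, Gold 0.4340, Blue 0.0004.
Largest remainders: Red, Green receive the extra seats.

Red=2, Blue=4, Green=1, Gold=2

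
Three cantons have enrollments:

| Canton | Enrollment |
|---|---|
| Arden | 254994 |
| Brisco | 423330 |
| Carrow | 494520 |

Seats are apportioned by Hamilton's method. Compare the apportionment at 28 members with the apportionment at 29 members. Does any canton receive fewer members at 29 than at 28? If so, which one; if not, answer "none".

none

At 28 seats: Arden 6, Brisco 10, Carrow 12.
At 29 seats: Arden 6, Brisco 11, Carrow 12.
No canton's allocation decreased.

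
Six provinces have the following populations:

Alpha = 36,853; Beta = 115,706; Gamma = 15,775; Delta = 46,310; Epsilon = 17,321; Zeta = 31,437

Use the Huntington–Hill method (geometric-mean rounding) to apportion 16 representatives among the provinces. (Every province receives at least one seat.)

Alpha: 2, Beta: 7, Gamma: 1, Delta: 3, Epsilon: 1, Zeta: 2

With divisor 16658: modified quotas Alpha 2.212, Beta 6.946, Gamma 0.947, Delta 2.780, Epsilon 1.040, Zeta 1.887.
Geometric-mean thresholds: Alpha √(2·3)=2.449, Beta √(6·7)=6.481, Gamma (min 1), Delta √(2·3)=2.449, Epsilon √(1·2)=1.414, Zeta √(1·2)=1.414.
Each quota rounded against its threshold gives Alpha 2, Beta 7, Gamma 1, Delta 3, Epsilon 1, Zeta 2 (total 16).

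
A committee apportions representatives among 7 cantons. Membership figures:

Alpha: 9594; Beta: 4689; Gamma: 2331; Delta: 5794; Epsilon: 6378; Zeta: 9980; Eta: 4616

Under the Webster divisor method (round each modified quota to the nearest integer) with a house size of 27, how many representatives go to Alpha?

Standard divisor 43382/27 ≈ 1606.741; standard quotas: Alpha 5.971, Beta 2.918, Gamma 1.451, Delta 3.606, Epsilon 3.970, Zeta 6.211, Eta 2.873.
Rounding to the nearest integer gives Alpha 6, Beta 3, Gamma 1, Delta 4, Epsilon 4, Zeta 6, Eta 3 — total 27, matching the house size, so no adjustment is needed.
Alpha receives 6.

6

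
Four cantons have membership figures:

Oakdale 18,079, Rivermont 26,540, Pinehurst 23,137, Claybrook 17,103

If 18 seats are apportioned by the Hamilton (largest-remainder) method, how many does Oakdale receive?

4

Standard divisor: 84859 ÷ 18 ≈ 4714.389.
Standard quotas: Oakdale 3.8349, Rivermont 5.6296, Pinehurst 4.9077, Claybrook 3.6278.
Lower quotas: Oakdale 3, Rivermont 5, Pinehurst 4, Claybrook 3 (sum 15, leaving 3 seats).
Remainders in descending order: Pinehurst 0.9077, Oakdale 0.8349, Rivermont 0.6296, Claybrook 0.6278.
Largest remainders: Pinehurst, Oakdale, Rivermont receive the extra seats.
Oakdale receives 4.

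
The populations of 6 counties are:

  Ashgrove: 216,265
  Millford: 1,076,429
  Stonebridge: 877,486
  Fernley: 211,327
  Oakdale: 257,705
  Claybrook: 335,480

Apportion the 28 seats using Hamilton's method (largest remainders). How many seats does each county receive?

Ashgrove 2, Millford 10, Stonebridge 8, Fernley 2, Oakdale 3, Claybrook 3

Total 2974692; standard divisor 2974692/28 = 106239.
Standard quotas: Ashgrove 2.0356, Millford 10.1321, Stonebridge 8.2595, Fernley 1.9892, Oakdale 2.4257, Claybrook 3.1578.
Lower quotas: Ashgrove 2, Millford 10, Stonebridge 8, Fernley 1, Oakdale 2, Claybrook 3 (sum 26, leaving 2 seats).
Remainders in descending order: Fernley 0.9892, Oakdale 0.4257, Stonebridge 0.2595, Claybrook 0.1578, Millford 0.1321, Ashgrove 0.0356.
The surplus seats go to Fernley, Oakdale.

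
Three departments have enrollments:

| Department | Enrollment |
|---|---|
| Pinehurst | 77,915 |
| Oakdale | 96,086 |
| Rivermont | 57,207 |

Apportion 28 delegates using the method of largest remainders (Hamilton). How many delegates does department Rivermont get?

Total 231208; standard divisor 231208/28 ≈ 8257.429.
Standard quotas: Pinehurst 9.4357, Oakdale 11.6363, Rivermont 6.9279.
Lower quotas: Pinehurst 9, Oakdale 11, Rivermont 6 (sum 26, leaving 2 seats).
Remainders in descending order: Rivermont 0.9279, Oakdale 0.6363, Pinehurst 0.4357.
Largest remainders: Rivermont, Oakdale receive the extra seats.
Rivermont receives 7.

7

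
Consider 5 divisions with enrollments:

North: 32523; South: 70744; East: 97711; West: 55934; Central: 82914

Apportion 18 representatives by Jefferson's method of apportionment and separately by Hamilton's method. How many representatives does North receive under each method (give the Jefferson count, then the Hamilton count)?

1 and 2

Jefferson: North 1, South 4, East 5, West 3, Central 5.
Hamilton: North 2, South 4, East 5, West 3, Central 4.
North gets 1 under Jefferson and 2 under Hamilton.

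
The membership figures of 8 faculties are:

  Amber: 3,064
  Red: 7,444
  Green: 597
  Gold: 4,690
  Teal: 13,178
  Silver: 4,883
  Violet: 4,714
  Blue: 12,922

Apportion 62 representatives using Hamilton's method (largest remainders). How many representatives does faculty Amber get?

4

Total 51492; standard divisor 51492/62 ≈ 830.516.
Standard quotas: Amber 3.6893, Red 8.9631, Green 0.7188, Gold 5.6471, Teal 15.8672, Silver 5.8795, Violet 5.6760, Blue 15.5590.
Lower quotas: Amber 3, Red 8, Green 0, Gold 5, Teal 15, Silver 5, Violet 5, Blue 15 (sum 56, leaving 6 seats).
Remainders in descending order: Red 0.9631, Silver 0.8795, Teal 0.8672, Green 0.7188, Amber 0.6893, Violet 0.6760, Gold 0.6471, Blue 0.5590.
The surplus seats go to Red, Silver, Teal, Green, Amber, Violet.
Amber receives 4.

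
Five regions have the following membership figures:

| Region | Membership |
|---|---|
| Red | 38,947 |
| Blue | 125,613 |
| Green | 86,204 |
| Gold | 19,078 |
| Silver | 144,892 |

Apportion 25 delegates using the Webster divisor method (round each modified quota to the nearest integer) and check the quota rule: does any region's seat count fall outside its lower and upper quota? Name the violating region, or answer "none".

none

Standard quotas: Red 2.348, Blue 7.572, Green 5.196, Gold 1.150, Silver 8.734.
Webster allocation: Red 2, Blue 8, Green 5, Gold 1, Silver 9.
Every allocation lies between the lower and upper quota.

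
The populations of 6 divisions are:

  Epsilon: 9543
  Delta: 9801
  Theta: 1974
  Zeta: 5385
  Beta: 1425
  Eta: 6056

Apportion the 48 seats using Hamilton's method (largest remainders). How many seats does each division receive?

Epsilon=13, Delta=14, Theta=3, Zeta=8, Beta=2, Eta=8

Standard divisor: 34184 ÷ 48 ≈ 712.167.
Standard quotas: Epsilon 13.4000, Delta 13.7622, Theta 2.7718, Zeta 7.5614, Beta 2.0009, Eta 8.5036.
Lower quotas: Epsilon 13, Delta 13, Theta 2, Zeta 7, Beta 2, Eta 8 (sum 45, leaving 3 seats).
Remainders in descending order: Theta 0.7718, Delta 0.7622, Zeta 0.5614, Eta 0.5036, Epsilon 0.4000, Beta 0.0009.
Largest remainders: Theta, Delta, Zeta receive the extra seats.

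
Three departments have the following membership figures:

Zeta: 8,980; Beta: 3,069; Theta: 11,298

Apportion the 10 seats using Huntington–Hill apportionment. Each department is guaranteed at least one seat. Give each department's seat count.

Zeta 4, Beta 1, Theta 5

With divisor 2348: modified quotas Zeta 3.825, Beta 1.307, Theta 4.812.
Geometric-mean thresholds: Zeta √(3·4)=3.464, Beta √(1·2)=1.414, Theta √(4·5)=4.472.
Each quota rounded against its threshold gives Zeta 4, Beta 1, Theta 5 (total 10).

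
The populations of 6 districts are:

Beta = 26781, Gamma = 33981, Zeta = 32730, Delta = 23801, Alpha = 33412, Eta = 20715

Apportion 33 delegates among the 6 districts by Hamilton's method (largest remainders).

Beta: 5; Gamma: 7; Zeta: 6; Delta: 5; Alpha: 6; Eta: 4

The standard divisor is 171420/33 ≈ 5194.545.
Standard quotas: Beta 5.1556, Gamma 6.5417, Zeta 6.3008, Delta 4.5819, Alpha 6.4321, Eta 3.9878.
Lower quotas: Beta 5, Gamma 6, Zeta 6, Delta 4, Alpha 6, Eta 3 (sum 30, leaving 3 seats).
Remainders in descending order: Eta 0.9878, Delta 0.5819, Gamma 0.5417, Alpha 0.4321, Zeta 0.3008, Beta 0.1556.
Largest remainders: Eta, Delta, Gamma receive the extra seats.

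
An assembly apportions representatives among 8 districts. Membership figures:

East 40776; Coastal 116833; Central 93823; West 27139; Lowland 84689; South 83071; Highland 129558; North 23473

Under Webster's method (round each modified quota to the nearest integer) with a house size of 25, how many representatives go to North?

1

Standard divisor 599362/25 ≈ 23974.48; standard quotas: East 1.701, Coastal 4.873, Central 3.913, West 1.132, Lowland 3.532, South 3.465, Highland 5.404, North 0.979.
Rounding to the nearest integer gives East 2, Coastal 5, Central 4, West 1, Lowland 4, South 3, Highland 5, North 1 — total 25, matching the house size, so no adjustment is needed.
North receives 1.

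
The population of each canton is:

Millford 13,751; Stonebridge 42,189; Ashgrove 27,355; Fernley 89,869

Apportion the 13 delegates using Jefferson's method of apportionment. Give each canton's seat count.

Millford: 1; Stonebridge: 3; Ashgrove: 2; Fernley: 7

Standard divisor 173164/13 ≈ 13320.308; standard quotas: Millford 1.032, Stonebridge 3.167, Ashgrove 2.054, Fernley 6.747.
Rounding down gives 1, 3, 2, 6 = 12 seats, so the divisor must be adjusted.
With modified divisor 12000: modified quotas Millford 1.146, Stonebridge 3.516, Ashgrove 2.280, Fernley 7.489.
Rounding down: Millford 1, Stonebridge 3, Ashgrove 2, Fernley 7 (total 13).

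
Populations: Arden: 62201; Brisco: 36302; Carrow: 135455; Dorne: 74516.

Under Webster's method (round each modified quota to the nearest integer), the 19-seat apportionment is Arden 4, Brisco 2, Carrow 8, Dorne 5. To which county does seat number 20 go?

Carrow

Priority for the next seat is population ÷ (current seats + 0.5).
Priorities: Arden 13822.444, Brisco 14520.800, Carrow 15935.882, Dorne 13548.364.
Highest priority: Carrow.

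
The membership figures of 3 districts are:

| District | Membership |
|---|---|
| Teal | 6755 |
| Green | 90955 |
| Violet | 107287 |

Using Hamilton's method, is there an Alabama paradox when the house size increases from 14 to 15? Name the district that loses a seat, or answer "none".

Teal

At 14 seats: Teal 1, Green 6, Violet 7.
At 15 seats: Teal 0, Green 7, Violet 8.
Teal drops from 1 to 0.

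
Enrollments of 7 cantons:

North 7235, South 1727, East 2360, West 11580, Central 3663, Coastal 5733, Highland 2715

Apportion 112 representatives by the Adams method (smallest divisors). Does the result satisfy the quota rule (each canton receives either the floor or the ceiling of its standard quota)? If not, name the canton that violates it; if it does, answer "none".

West

Standard quotas: North 23.143, South 5.524, East 7.549, West 37.042, Central 11.717, Coastal 18.339, Highland 8.685.
Adams allocation: North 23, South 6, East 8, West 36, Central 12, Coastal 18, Highland 9.
West has quota 37.042 (lower 37, upper 38) but receives 36 — outside the quota interval.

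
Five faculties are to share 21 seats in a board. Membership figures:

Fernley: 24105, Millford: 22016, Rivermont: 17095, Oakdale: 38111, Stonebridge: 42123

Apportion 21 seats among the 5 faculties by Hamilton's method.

Fernley: 4, Millford: 3, Rivermont: 2, Oakdale: 6, Stonebridge: 6

The standard divisor is 143450/21 ≈ 6830.952.
Standard quotas: Fernley 3.5288, Millford 3.2230, Rivermont 2.5026, Oakdale 5.5792, Stonebridge 6.1665.
Lower quotas: Fernley 3, Millford 3, Rivermont 2, Oakdale 5, Stonebridge 6 (sum 19, leaving 2 seats).
Remainders in descending order: Oakdale 0.5792, Fernley 0.5288, Rivermont 0.5026, Millford 0.2230, Stonebridge 0.1665.
Largest remainders: Oakdale, Fernley receive the extra seats.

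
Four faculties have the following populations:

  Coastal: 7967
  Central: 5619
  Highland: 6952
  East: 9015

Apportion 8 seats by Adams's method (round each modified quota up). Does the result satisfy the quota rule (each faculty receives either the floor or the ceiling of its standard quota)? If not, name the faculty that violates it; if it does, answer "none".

none

Standard quotas: Coastal 2.157, Central 1.521, Highland 1.882, East 2.440.
Adams allocation: Coastal 2, Central 2, Highland 2, East 2.
Every allocation lies between the lower and upper quota.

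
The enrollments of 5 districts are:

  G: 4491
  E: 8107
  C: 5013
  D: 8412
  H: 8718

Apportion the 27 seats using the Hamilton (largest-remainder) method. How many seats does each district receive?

G=3; E=6; C=4; D=7; H=7

The standard divisor is 34741/27 ≈ 1286.704.
Standard quotas: G 3.4903, E 6.3006, C 3.8960, D 6.5376, H 6.7755.
Lower quotas: G 3, E 6, C 3, D 6, H 6 (sum 24, leaving 3 seats).
Remainders in descending order: C 0.8960, H 0.7755, D 0.5376, G 0.4903, E 0.3006.
Largest remainders: C, H, D receive the extra seats.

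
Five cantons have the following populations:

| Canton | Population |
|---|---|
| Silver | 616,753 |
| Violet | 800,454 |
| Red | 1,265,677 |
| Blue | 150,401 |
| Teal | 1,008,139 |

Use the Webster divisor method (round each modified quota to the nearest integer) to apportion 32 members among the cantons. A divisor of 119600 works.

Silver 5, Violet 7, Red 11, Blue 1, Teal 8

With modified divisor 119600: modified quotas Silver 5.157, Violet 6.693, Red 10.583, Blue 1.258, Teal 8.429.
Rounding to the nearest integer: Silver 5, Violet 7, Red 11, Blue 1, Teal 8 (total 32).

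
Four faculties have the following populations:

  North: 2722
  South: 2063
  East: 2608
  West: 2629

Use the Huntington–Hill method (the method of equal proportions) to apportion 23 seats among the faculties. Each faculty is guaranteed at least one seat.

With divisor 441: modified quotas North 6.172, South 4.678, East 5.914, West 5.961.
Geometric-mean thresholds: North √(6·7)=6.481, South √(4·5)=4.472, East √(5·6)=5.477, West √(5·6)=5.477.
Each quota rounded against its threshold gives North 6, South 5, East 6, West 6 (total 23).

North: 6, South: 5, East: 6, West: 6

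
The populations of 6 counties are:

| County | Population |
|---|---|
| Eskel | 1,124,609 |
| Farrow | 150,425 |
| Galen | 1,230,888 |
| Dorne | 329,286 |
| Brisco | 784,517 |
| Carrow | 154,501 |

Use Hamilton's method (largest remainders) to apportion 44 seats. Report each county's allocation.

Eskel=13; Farrow=2; Galen=14; Dorne=4; Brisco=9; Carrow=2

Total 3774226; standard divisor 3774226/44 ≈ 85777.864.
Standard quotas: Eskel 13.1107, Farrow 1.7537, Galen 14.3497, Dorne 3.8388, Brisco 9.1459, Carrow 1.8012.
Lower quotas: Eskel 13, Farrow 1, Galen 14, Dorne 3, Brisco 9, Carrow 1 (sum 41, leaving 3 seats).
Remainders in descending order: Dorne 0.8388, Carrow 0.8012, Farrow 0.7537, Galen 0.3497, Brisco 0.1459, Eskel 0.1107.
Largest remainders: Dorne, Carrow, Farrow receive the extra seats.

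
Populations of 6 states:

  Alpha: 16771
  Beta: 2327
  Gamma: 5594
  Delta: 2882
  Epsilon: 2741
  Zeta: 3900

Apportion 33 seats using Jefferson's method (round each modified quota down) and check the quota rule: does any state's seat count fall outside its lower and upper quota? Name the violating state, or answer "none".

Standard quotas: Alpha 16.175, Beta 2.244, Gamma 5.395, Delta 2.780, Epsilon 2.644, Zeta 3.762.
Jefferson allocation: Alpha 17, Beta 2, Gamma 5, Delta 3, Epsilon 2, Zeta 4.
Every allocation lies between the lower and upper quota.

none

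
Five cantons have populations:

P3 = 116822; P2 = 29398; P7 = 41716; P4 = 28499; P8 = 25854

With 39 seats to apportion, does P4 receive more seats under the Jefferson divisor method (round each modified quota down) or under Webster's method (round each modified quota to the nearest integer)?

Webster

Jefferson: P3 19, P2 5, P7 7, P4 4, P8 4.
Webster: P3 18, P2 5, P7 7, P4 5, P8 4.
P4 gets 4 under Jefferson and 5 under Webster.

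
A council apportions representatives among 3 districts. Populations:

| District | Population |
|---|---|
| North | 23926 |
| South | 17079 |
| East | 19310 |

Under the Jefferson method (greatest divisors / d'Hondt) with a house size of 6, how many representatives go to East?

2

Standard divisor 60315/6 ≈ 10052.5; standard quotas: North 2.380, South 1.699, East 1.921.
Rounding down gives 2, 1, 1 = 4 seats, so the divisor must be adjusted.
With modified divisor 8300: modified quotas North 2.883, South 2.058, East 2.327.
Rounding down: North 2, South 2, East 2 (total 6).
East receives 2.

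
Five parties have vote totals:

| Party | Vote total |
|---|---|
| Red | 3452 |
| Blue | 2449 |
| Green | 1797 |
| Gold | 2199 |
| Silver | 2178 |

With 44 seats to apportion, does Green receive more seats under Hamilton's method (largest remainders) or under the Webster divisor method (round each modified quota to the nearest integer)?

Hamilton: Red 13, Blue 9, Green 6, Gold 8, Silver 8.
Webster: Red 12, Blue 9, Green 7, Gold 8, Silver 8.
Green gets 6 under Hamilton and 7 under Webster.

Webster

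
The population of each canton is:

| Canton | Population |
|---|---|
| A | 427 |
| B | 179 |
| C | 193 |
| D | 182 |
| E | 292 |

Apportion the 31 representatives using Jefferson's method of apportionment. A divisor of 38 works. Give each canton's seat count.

With modified divisor 38: modified quotas A 11.237, B 4.711, C 5.079, D 4.789, E 7.684.
Rounding down: A 11, B 4, C 5, D 4, E 7 (total 31).

A=11, B=4, C=5, D=4, E=7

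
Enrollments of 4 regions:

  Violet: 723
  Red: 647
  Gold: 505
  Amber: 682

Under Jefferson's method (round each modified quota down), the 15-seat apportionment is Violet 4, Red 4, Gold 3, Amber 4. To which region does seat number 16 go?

Violet

Priority for the next seat is population ÷ (current seats + 1).
Priorities: Violet 144.600, Red 129.400, Gold 126.250, Amber 136.400.
Highest priority: Violet.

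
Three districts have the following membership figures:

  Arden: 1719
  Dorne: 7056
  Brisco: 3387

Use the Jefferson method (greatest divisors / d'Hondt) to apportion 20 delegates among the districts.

Standard divisor 12162/20 ≈ 608.1; standard quotas: Arden 2.827, Dorne 11.603, Brisco 5.570.
Rounding down gives 2, 11, 5 = 18 seats, so the divisor must be adjusted.
With modified divisor 569: modified quotas Arden 3.021, Dorne 12.401, Brisco 5.953.
Rounding down: Arden 3, Dorne 12, Brisco 5 (total 20).

Arden: 3, Dorne: 12, Brisco: 5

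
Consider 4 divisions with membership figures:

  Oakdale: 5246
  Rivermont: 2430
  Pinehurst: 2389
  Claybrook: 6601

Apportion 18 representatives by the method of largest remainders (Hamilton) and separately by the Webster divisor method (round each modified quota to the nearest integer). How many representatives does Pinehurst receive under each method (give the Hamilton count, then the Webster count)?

2 and 3

Hamilton: Oakdale 6, Rivermont 3, Pinehurst 2, Claybrook 7.
Webster: Oakdale 5, Rivermont 3, Pinehurst 3, Claybrook 7.
Pinehurst gets 2 under Hamilton and 3 under Webster.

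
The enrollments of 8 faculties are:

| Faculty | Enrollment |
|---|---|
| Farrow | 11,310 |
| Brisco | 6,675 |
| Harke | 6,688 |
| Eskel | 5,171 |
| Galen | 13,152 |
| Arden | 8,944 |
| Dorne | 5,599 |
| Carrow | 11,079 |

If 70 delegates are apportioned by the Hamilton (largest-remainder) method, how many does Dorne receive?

6

The standard divisor is 68618/70 ≈ 980.257.
Standard quotas: Farrow 11.5378, Brisco 6.8094, Harke 6.8227, Eskel 5.2751, Galen 13.4169, Arden 9.1241, Dorne 5.7118, Carrow 11.3021.
Lower quotas: Farrow 11, Brisco 6, Harke 6, Eskel 5, Galen 13, Arden 9, Dorne 5, Carrow 11 (sum 66, leaving 4 seats).
Remainders in descending order: Harke 0.8227, Brisco 0.8094, Dorne 0.7118, Farrow 0.5378, Galen 0.4169, Carrow 0.3021, Eskel 0.2751, Arden 0.1241.
Largest remainders: Harke, Brisco, Dorne, Farrow receive the extra seats.
Dorne receives 6.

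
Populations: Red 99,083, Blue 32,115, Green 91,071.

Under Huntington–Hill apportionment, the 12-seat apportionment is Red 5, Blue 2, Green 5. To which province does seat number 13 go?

Priority for the next seat is population ÷ (√(s·(s+1))).
Priorities: Red 18089.998, Blue 13110.894, Green 16627.214.
Highest priority: Red.

Red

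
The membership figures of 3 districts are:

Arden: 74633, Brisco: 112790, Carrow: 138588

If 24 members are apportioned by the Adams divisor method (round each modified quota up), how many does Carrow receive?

Standard divisor 326011/24 ≈ 13583.792; standard quotas: Arden 5.494, Brisco 8.303, Carrow 10.202.
Rounding up gives 6, 9, 11 = 26 seats, so the divisor must be adjusted.
With modified divisor 14500: modified quotas Arden 5.147, Brisco 7.779, Carrow 9.558.
Rounding up: Arden 6, Brisco 8, Carrow 10 (total 24).
Carrow receives 10.

10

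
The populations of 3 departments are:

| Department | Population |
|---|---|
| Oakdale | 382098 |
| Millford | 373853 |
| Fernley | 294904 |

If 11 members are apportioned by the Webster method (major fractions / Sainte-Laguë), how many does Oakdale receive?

4

Standard divisor 1050855/11 ≈ 95532.273; standard quotas: Oakdale 4.000, Millford 3.913, Fernley 3.087.
Rounding to the nearest integer gives Oakdale 4, Millford 4, Fernley 3 — total 11, matching the house size, so no adjustment is needed.
Oakdale receives 4.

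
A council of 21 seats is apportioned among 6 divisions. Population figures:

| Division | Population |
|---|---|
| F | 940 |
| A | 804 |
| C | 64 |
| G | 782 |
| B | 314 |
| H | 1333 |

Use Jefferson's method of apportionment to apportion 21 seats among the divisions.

F 5; A 4; C 0; G 4; B 1; H 7

Standard divisor 4237/21 ≈ 201.762; standard quotas: F 4.659, A 3.985, C 0.317, G 3.876, B 1.556, H 6.607.
Rounding down gives 4, 3, 0, 3, 1, 6 = 17 seats, so the divisor must be adjusted.
With modified divisor 180: modified quotas F 5.222, A 4.467, C 0.356, G 4.344, B 1.744, H 7.406.
Rounding down: F 5, A 4, C 0, G 4, B 1, H 7 (total 21).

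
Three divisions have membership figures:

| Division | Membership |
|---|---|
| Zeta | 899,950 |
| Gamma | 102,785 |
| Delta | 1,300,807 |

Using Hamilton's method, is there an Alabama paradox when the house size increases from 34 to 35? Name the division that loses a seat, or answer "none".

Gamma

At 34 seats: Zeta 13, Gamma 2, Delta 19.
At 35 seats: Zeta 14, Gamma 1, Delta 20.
Gamma drops from 2 to 1.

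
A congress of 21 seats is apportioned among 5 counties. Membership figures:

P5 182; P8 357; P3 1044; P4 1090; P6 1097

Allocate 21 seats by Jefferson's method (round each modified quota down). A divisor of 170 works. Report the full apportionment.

P5=1, P8=2, P3=6, P4=6, P6=6

With modified divisor 170: modified quotas P5 1.071, P8 2.100, P3 6.141, P4 6.412, P6 6.453.
Rounding down: P5 1, P8 2, P3 6, P4 6, P6 6 (total 21).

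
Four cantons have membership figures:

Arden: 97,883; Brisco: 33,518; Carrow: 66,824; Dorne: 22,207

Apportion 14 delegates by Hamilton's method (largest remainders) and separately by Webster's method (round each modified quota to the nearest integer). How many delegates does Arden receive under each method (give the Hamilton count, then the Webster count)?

Hamilton: Arden 6, Brisco 2, Carrow 4, Dorne 2.
Webster: Arden 7, Brisco 2, Carrow 4, Dorne 1.
Arden gets 6 under Hamilton and 7 under Webster.

6 and 7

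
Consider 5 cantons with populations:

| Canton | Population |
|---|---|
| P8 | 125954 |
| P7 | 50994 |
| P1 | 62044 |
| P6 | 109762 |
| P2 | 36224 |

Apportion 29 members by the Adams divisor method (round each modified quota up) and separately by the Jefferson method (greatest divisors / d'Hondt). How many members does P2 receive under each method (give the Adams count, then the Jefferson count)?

Adams: P8 9, P7 4, P1 5, P6 8, P2 3.
Jefferson: P8 10, P7 4, P1 5, P6 8, P2 2.
P2 gets 3 under Adams and 2 under Jefferson.

3 and 2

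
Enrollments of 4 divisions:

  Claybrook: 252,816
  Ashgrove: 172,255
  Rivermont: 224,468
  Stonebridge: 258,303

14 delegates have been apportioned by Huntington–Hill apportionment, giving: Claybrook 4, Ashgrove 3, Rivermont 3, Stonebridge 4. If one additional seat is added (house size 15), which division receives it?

Priority for the next seat is population ÷ (√(s·(s+1))).
Priorities: Claybrook 56531.376, Ashgrove 49725.735, Rivermont 64798.330, Stonebridge 57758.307.
Highest priority: Rivermont.

Rivermont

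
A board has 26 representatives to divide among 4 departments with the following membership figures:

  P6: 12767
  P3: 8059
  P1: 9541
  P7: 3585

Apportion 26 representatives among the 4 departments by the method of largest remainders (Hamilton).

P6 10, P3 6, P1 7, P7 3

Standard divisor: 33952 ÷ 26 ≈ 1305.846.
Standard quotas: P6 9.7768, P3 6.1715, P1 7.3064, P7 2.7453.
Lower quotas: P6 9, P3 6, P1 7, P7 2 (sum 24, leaving 2 seats).
Remainders in descending order: P6 0.7768, P7 0.7453, P1 0.3064, P3 0.1715.
Largest remainders: P6, P7 receive the extra seats.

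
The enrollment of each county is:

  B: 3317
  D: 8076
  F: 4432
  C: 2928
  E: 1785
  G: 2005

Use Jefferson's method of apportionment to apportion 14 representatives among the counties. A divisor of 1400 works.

B 2, D 5, F 3, C 2, E 1, G 1

With modified divisor 1400: modified quotas B 2.369, D 5.769, F 3.166, C 2.091, E 1.275, G 1.432.
Rounding down: B 2, D 5, F 3, C 2, E 1, G 1 (total 14).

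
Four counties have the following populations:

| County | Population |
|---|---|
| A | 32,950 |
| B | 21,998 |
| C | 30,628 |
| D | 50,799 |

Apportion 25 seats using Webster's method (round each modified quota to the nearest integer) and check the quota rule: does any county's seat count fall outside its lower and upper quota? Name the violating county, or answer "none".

Standard quotas: A 6.040, B 4.033, C 5.615, D 9.312.
Webster allocation: A 6, B 4, C 6, D 9.
Every allocation lies between the lower and upper quota.

none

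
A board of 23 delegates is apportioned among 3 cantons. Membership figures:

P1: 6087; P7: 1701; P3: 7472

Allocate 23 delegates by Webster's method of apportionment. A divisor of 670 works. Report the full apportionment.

With modified divisor 670: modified quotas P1 9.085, P7 2.539, P3 11.152.
Rounding to the nearest integer: P1 9, P7 3, P3 11 (total 23).

P1: 9, P7: 3, P3: 11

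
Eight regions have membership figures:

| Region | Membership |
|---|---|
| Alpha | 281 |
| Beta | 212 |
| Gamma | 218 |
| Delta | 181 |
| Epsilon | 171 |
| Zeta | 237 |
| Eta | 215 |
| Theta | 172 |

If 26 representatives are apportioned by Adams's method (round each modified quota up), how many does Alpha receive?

4

Standard divisor 1687/26 ≈ 64.885; standard quotas: Alpha 4.331, Beta 3.267, Gamma 3.360, Delta 2.790, Epsilon 2.635, Zeta 3.653, Eta 3.314, Theta 2.651.
Rounding up gives 5, 4, 4, 3, 3, 4, 4, 3 = 30 seats, so the divisor must be adjusted.
With modified divisor 76: modified quotas Alpha 3.697, Beta 2.789, Gamma 2.868, Delta 2.382, Epsilon 2.250, Zeta 3.118, Eta 2.829, Theta 2.263.
Rounding up: Alpha 4, Beta 3, Gamma 3, Delta 3, Epsilon 3, Zeta 4, Eta 3, Theta 3 (total 26).
Alpha receives 4.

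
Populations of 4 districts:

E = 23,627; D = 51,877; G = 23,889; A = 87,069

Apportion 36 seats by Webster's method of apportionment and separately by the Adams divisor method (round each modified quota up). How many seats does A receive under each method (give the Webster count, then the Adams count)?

17 and 16

Webster: E 4, D 10, G 5, A 17.
Adams: E 5, D 10, G 5, A 16.
A gets 17 under Webster and 16 under Adams.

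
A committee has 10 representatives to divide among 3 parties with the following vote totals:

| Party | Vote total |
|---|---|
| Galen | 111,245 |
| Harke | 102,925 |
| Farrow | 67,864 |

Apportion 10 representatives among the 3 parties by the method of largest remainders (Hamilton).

The standard divisor is 282034/10 ≈ 28203.4.
Standard quotas: Galen 3.9444, Harke 3.6494, Farrow 2.4062.
Lower quotas: Galen 3, Harke 3, Farrow 2 (sum 8, leaving 2 seats).
Remainders in descending order: Galen 0.9444, Harke 0.6494, Farrow 0.4062.
The surplus seats go to Galen, Harke.

Galen 4, Harke 4, Farrow 2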